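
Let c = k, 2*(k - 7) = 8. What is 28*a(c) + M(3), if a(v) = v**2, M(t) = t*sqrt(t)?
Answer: 3388 + 3*sqrt(3) ≈ 3393.2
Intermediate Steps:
k = 11 (k = 7 + (1/2)*8 = 7 + 4 = 11)
c = 11
M(t) = t**(3/2)
28*a(c) + M(3) = 28*11**2 + 3**(3/2) = 28*121 + 3*sqrt(3) = 3388 + 3*sqrt(3)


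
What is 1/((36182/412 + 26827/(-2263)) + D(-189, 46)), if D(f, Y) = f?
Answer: -466178/52694071 ≈ -0.0088469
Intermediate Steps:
1/((36182/412 + 26827/(-2263)) + D(-189, 46)) = 1/((36182/412 + 26827/(-2263)) - 189) = 1/((36182*(1/412) + 26827*(-1/2263)) - 189) = 1/((18091/206 - 26827/2263) - 189) = 1/(35413571/466178 - 189) = 1/(-52694071/466178) = -466178/52694071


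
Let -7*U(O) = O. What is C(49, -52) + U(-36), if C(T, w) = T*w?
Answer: -17800/7 ≈ -2542.9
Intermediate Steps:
U(O) = -O/7
C(49, -52) + U(-36) = 49*(-52) - ⅐*(-36) = -2548 + 36/7 = -17800/7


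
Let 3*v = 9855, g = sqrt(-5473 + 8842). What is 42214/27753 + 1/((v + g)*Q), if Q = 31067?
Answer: 4715955647645311/3100438628078352 - sqrt(3369)/335146322352 ≈ 1.5211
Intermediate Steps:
g = sqrt(3369) ≈ 58.043
v = 3285 (v = (1/3)*9855 = 3285)
42214/27753 + 1/((v + g)*Q) = 42214/27753 + 1/((3285 + sqrt(3369))*31067) = 42214*(1/27753) + (1/31067)/(3285 + sqrt(3369)) = 42214/27753 + 1/(31067*(3285 + sqrt(3369)))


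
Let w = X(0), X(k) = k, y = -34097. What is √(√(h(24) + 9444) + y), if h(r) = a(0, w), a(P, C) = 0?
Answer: √(-34097 + 2*√2361) ≈ 184.39*I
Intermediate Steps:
w = 0
h(r) = 0
√(√(h(24) + 9444) + y) = √(√(0 + 9444) - 34097) = √(√9444 - 34097) = √(2*√2361 - 34097) = √(-34097 + 2*√2361)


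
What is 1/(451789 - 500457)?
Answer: -1/48668 ≈ -2.0547e-5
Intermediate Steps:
1/(451789 - 500457) = 1/(-48668) = -1/48668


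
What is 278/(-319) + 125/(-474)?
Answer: -171647/151206 ≈ -1.1352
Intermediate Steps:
278/(-319) + 125/(-474) = 278*(-1/319) + 125*(-1/474) = -278/319 - 125/474 = -171647/151206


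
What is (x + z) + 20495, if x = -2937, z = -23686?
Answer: -6128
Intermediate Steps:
(x + z) + 20495 = (-2937 - 23686) + 20495 = -26623 + 20495 = -6128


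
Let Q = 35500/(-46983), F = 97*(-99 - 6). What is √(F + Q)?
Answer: I*√22484060209965/46983 ≈ 100.92*I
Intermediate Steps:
F = -10185 (F = 97*(-105) = -10185)
Q = -35500/46983 (Q = 35500*(-1/46983) = -35500/46983 ≈ -0.75559)
√(F + Q) = √(-10185 - 35500/46983) = √(-478557355/46983) = I*√22484060209965/46983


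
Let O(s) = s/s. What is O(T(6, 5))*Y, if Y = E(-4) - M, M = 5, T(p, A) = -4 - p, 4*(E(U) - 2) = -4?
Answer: -4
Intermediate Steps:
E(U) = 1 (E(U) = 2 + (¼)*(-4) = 2 - 1 = 1)
O(s) = 1
Y = -4 (Y = 1 - 1*5 = 1 - 5 = -4)
O(T(6, 5))*Y = 1*(-4) = -4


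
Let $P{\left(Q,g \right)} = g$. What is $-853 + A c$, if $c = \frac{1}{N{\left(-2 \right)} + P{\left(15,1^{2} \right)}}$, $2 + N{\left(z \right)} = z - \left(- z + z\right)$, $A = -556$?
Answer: $- \frac{2003}{3} \approx -667.67$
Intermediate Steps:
$N{\left(z \right)} = -2 + z$ ($N{\left(z \right)} = -2 + \left(z - \left(- z + z\right)\right) = -2 + \left(z - 0\right) = -2 + \left(z + 0\right) = -2 + z$)
$c = - \frac{1}{3}$ ($c = \frac{1}{\left(-2 - 2\right) + 1^{2}} = \frac{1}{-4 + 1} = \frac{1}{-3} = - \frac{1}{3} \approx -0.33333$)
$-853 + A c = -853 - - \frac{556}{3} = -853 + \frac{556}{3} = - \frac{2003}{3}$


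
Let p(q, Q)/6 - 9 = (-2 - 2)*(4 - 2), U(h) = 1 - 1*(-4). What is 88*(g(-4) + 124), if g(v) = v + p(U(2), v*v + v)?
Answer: 11088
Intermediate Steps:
U(h) = 5 (U(h) = 1 + 4 = 5)
p(q, Q) = 6 (p(q, Q) = 54 + 6*((-2 - 2)*(4 - 2)) = 54 + 6*(-4*2) = 54 + 6*(-8) = 54 - 48 = 6)
g(v) = 6 + v (g(v) = v + 6 = 6 + v)
88*(g(-4) + 124) = 88*((6 - 4) + 124) = 88*(2 + 124) = 88*126 = 11088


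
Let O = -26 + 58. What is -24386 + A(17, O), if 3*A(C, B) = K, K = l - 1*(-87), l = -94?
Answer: -73165/3 ≈ -24388.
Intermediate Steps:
O = 32
K = -7 (K = -94 - 1*(-87) = -94 + 87 = -7)
A(C, B) = -7/3 (A(C, B) = (1/3)*(-7) = -7/3)
-24386 + A(17, O) = -24386 - 7/3 = -73165/3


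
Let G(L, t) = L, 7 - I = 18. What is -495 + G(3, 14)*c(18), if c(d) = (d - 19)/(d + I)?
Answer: -3468/7 ≈ -495.43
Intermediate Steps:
I = -11 (I = 7 - 1*18 = 7 - 18 = -11)
c(d) = (-19 + d)/(-11 + d) (c(d) = (d - 19)/(d - 11) = (-19 + d)/(-11 + d))
-495 + G(3, 14)*c(18) = -495 + 3*((-19 + 18)/(-11 + 18)) = -495 + 3*(-1/7) = -495 + 3*((⅐)*(-1)) = -495 + 3*(-⅐) = -495 - 3/7 = -3468/7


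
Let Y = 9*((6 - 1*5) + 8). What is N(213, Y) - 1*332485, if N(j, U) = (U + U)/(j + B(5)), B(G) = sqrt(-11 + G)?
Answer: (-332485*sqrt(6) + 70819143*I)/(sqrt(6) - 213*I) ≈ -3.3248e+5 - 0.0087433*I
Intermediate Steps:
Y = 81 (Y = 9*((6 - 5) + 8) = 9*(1 + 8) = 9*9 = 81)
N(j, U) = 2*U/(j + I*sqrt(6)) (N(j, U) = (U + U)/(j + sqrt(-11 + 5)) = (2*U)/(j + sqrt(-6)) = (2*U)/(j + I*sqrt(6)) = 2*U/(j + I*sqrt(6)))
N(213, Y) - 1*332485 = 2*81/(213 + I*sqrt(6)) - 1*332485 = 162/(213 + I*sqrt(6)) - 332485 = -332485 + 162/(213 + I*sqrt(6))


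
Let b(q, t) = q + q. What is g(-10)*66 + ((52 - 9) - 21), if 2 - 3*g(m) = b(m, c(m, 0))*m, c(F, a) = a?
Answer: -4334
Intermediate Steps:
b(q, t) = 2*q
g(m) = 2/3 - 2*m**2/3 (g(m) = 2/3 - 2*m*m/3 = 2/3 - 2*m**2/3)
g(-10)*66 + ((52 - 9) - 21) = (2/3 - 2/3*(-10)**2)*66 + ((52 - 9) - 21) = (2/3 - 2/3*100)*66 + (43 - 21) = (2/3 - 200/3)*66 + 22 = -66*66 + 22 = -4356 + 22 = -4334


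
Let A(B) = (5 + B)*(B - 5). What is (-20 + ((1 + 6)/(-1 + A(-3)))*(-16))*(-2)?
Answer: 456/17 ≈ 26.824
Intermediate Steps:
A(B) = (-5 + B)*(5 + B) (A(B) = (5 + B)*(-5 + B) = (-5 + B)*(5 + B))
(-20 + ((1 + 6)/(-1 + A(-3)))*(-16))*(-2) = (-20 + ((1 + 6)/(-1 + (-25 + (-3)²)))*(-16))*(-2) = (-20 + (7/(-1 + (-25 + 9)))*(-16))*(-2) = (-20 + (7/(-1 - 16))*(-16))*(-2) = (-20 + (7/(-17))*(-16))*(-2) = (-20 + (7*(-1/17))*(-16))*(-2) = (-20 - 7/17*(-16))*(-2) = (-20 + 112/17)*(-2) = -228/17*(-2) = 456/17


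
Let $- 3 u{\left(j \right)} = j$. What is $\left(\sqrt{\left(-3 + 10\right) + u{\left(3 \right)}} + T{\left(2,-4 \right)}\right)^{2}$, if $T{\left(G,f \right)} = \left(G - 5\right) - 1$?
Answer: $\left(4 - \sqrt{6}\right)^{2} \approx 2.4041$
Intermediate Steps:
$u{\left(j \right)} = - \frac{j}{3}$
$T{\left(G,f \right)} = -6 + G$ ($T{\left(G,f \right)} = \left(-5 + G\right) - 1 = -6 + G$)
$\left(\sqrt{\left(-3 + 10\right) + u{\left(3 \right)}} + T{\left(2,-4 \right)}\right)^{2} = \left(\sqrt{\left(-3 + 10\right) - 1} + \left(-6 + 2\right)\right)^{2} = \left(\sqrt{7 - 1} - 4\right)^{2} = \left(\sqrt{6} - 4\right)^{2} = \left(-4 + \sqrt{6}\right)^{2}$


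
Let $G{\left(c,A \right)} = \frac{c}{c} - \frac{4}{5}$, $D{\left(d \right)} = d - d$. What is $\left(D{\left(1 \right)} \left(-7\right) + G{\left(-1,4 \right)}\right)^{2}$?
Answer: $\frac{1}{25} \approx 0.04$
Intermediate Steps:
$D{\left(d \right)} = 0$
$G{\left(c,A \right)} = \frac{1}{5}$ ($G{\left(c,A \right)} = 1 - \frac{4}{5} = \frac{1}{5}$)
$\left(D{\left(1 \right)} \left(-7\right) + G{\left(-1,4 \right)}\right)^{2} = \left(0 \left(-7\right) + \frac{1}{5}\right)^{2} = \left(0 + \frac{1}{5}\right)^{2} = \left(\frac{1}{5}\right)^{2} = \frac{1}{25}$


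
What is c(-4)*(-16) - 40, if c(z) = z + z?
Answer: 88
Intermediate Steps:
c(z) = 2*z
c(-4)*(-16) - 40 = (2*(-4))*(-16) - 40 = -8*(-16) - 40 = 128 - 40 = 88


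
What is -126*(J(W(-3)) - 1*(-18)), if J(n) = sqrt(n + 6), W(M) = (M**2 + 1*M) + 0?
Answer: -2268 - 252*sqrt(3) ≈ -2704.5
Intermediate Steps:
W(M) = M + M**2 (W(M) = (M**2 + M) + 0 = (M + M**2) + 0 = M + M**2)
J(n) = sqrt(6 + n)
-126*(J(W(-3)) - 1*(-18)) = -126*(sqrt(6 - 3*(1 - 3)) - 1*(-18)) = -126*(sqrt(6 - 3*(-2)) + 18) = -126*(sqrt(6 + 6) + 18) = -126*(sqrt(12) + 18) = -126*(2*sqrt(3) + 18) = -126*(18 + 2*sqrt(3)) = -2268 - 252*sqrt(3)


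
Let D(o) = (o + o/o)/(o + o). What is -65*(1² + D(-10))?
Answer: -377/4 ≈ -94.250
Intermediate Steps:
D(o) = (1 + o)/(2*o) (D(o) = (o + 1)/((2*o)) = (1 + o)*(1/(2*o)) = (1 + o)/(2*o))
-65*(1² + D(-10)) = -65*(1² + (½)*(1 - 10)/(-10)) = -65*(1 + (½)*(-⅒)*(-9)) = -65*(1 + 9/20) = -65*29/20 = -377/4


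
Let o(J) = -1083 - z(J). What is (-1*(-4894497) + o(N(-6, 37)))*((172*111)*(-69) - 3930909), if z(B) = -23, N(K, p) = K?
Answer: -25682014989309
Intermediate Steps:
o(J) = -1060 (o(J) = -1083 - 1*(-23) = -1083 + 23 = -1060)
(-1*(-4894497) + o(N(-6, 37)))*((172*111)*(-69) - 3930909) = (-1*(-4894497) - 1060)*((172*111)*(-69) - 3930909) = (4894497 - 1060)*(19092*(-69) - 3930909) = 4893437*(-1317348 - 3930909) = 4893437*(-5248257) = -25682014989309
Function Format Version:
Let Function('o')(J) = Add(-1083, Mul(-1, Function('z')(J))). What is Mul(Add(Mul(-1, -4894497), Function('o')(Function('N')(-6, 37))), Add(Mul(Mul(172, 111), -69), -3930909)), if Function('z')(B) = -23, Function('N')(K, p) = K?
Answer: -25682014989309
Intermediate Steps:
Function('o')(J) = -1060 (Function('o')(J) = Add(-1083, Mul(-1, -23)) = Add(-1083, 23) = -1060)
Mul(Add(Mul(-1, -4894497), Function('o')(Function('N')(-6, 37))), Add(Mul(Mul(172, 111), -69), -3930909)) = Mul(Add(Mul(-1, -4894497), -1060), Add(Mul(Mul(172, 111), -69), -3930909)) = Mul(Add(4894497, -1060), Add(Mul(19092, -69), -3930909)) = Mul(4893437, Add(-1317348, -3930909)) = Mul(4893437, -5248257) = -25682014989309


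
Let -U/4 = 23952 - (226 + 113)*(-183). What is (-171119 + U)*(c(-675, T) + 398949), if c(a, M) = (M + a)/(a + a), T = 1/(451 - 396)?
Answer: -27741003350251/135 ≈ -2.0549e+11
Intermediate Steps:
T = 1/55 ≈ 0.018182
U = -343956 (U = -4*(23952 - (226 + 113)*(-183)) = -4*(23952 - 339*(-183)) = -4*(23952 - 1*(-62037)) = -4*(23952 + 62037) = -4*85989 = -343956)
c(a, M) = (M + a)/(2*a) (c(a, M) = (M + a)/((2*a)) = (M + a)*(1/(2*a)) = (M + a)/(2*a))
(-171119 + U)*(c(-675, T) + 398949) = (-171119 - 343956)*((½)*(1/55 - 675)/(-675) + 398949) = -515075*((½)*(-1/675)*(-37124/55) + 398949) = -515075*(18562/37125 + 398949) = -515075*14811000187/37125 = -27741003350251/135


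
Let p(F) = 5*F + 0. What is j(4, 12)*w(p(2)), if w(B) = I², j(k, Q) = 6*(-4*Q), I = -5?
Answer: -7200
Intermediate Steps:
j(k, Q) = -24*Q
p(F) = 5*F
w(B) = 25 (w(B) = (-5)² = 25)
j(4, 12)*w(p(2)) = -24*12*25 = -288*25 = -7200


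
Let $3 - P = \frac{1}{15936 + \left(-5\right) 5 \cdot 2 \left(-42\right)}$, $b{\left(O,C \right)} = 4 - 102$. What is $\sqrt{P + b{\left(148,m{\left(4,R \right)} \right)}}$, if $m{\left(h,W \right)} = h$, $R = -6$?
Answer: $\frac{i \sqrt{858423921}}{3006} \approx 9.7468 i$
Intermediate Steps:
$b{\left(O,C \right)} = -98$
$P = \frac{54107}{18036}$ ($P = 3 - \frac{1}{15936 + \left(-5\right) 5 \cdot 2 \left(-42\right)} = 3 - \frac{1}{15936 + \left(-25\right) 2 \left(-42\right)} = 3 - \frac{1}{15936 - -2100} = 3 - \frac{1}{15936 + 2100} = 3 - \frac{1}{18036} = \frac{54107}{18036} \approx 2.9999$)
$\sqrt{P + b{\left(148,m{\left(4,R \right)} \right)}} = \sqrt{\frac{54107}{18036} - 98} = \sqrt{- \frac{1713421}{18036}} = \frac{i \sqrt{858423921}}{3006}$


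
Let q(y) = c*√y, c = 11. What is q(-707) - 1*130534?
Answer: -130534 + 11*I*√707 ≈ -1.3053e+5 + 292.48*I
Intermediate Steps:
q(y) = 11*√y
q(-707) - 1*130534 = 11*√(-707) - 1*130534 = 11*(I*√707) - 130534 = 11*I*√707 - 130534 = -130534 + 11*I*√707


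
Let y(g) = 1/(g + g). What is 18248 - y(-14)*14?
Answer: 36497/2 ≈ 18249.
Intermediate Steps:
y(g) = 1/(2*g)
18248 - y(-14)*14 = 18248 - (1/2)/(-14)*14 = 18248 - (1/2)*(-1/14)*14 = 18248 - (-1)*14/28 = 18248 - 1*(-1/2) = 18248 + 1/2 = 36497/2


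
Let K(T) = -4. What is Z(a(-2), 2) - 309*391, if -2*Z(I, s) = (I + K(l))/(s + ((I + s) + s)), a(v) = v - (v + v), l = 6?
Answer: -966551/8 ≈ -1.2082e+5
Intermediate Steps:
a(v) = -v (a(v) = v - 2*v = -v)
Z(I, s) = -(-4 + I)/(2*(I + 3*s)) (Z(I, s) = -(I - 4)/(2*(s + ((I + s) + s))) = -(-4 + I)/(2*(s + (I + 2*s))) = -(-4 + I)/(2*(I + 3*s)))
Z(a(-2), 2) - 309*391 = (4 - (-1)*(-2))/(2*(-1*(-2) + 3*2)) - 309*391 = (4 - 1*2)/(2*(2 + 6)) - 120819 = (½)*(4 - 2)/8 - 120819 = (½)*(⅛)*2 - 120819 = ⅛ - 120819 = -966551/8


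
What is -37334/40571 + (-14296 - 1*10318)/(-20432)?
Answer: 117903153/414473336 ≈ 0.28446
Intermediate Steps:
-37334/40571 + (-14296 - 1*10318)/(-20432) = -37334*1/40571 + (-14296 - 10318)*(-1/20432) = -37334/40571 - 24614*(-1/20432) = -37334/40571 + 12307/10216 = 117903153/414473336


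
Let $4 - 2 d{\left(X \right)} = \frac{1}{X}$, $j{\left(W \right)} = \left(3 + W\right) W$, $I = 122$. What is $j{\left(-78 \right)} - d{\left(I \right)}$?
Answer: $\frac{1426913}{244} \approx 5848.0$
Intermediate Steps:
$j{\left(W \right)} = W \left(3 + W\right)$
$d{\left(X \right)} = 2 - \frac{1}{2 X}$
$j{\left(-78 \right)} - d{\left(I \right)} = - 78 \left(3 - 78\right) - \left(2 - \frac{1}{2 \cdot 122}\right) = \left(-78\right) \left(-75\right) - \left(2 - \frac{1}{244}\right) = 5850 - \left(2 - \frac{1}{244}\right) = 5850 - \frac{487}{244} = \frac{1426913}{244}$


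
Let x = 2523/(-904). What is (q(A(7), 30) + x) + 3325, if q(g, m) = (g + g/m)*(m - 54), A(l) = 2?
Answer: 14792193/4520 ≈ 3272.6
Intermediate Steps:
q(g, m) = (-54 + m)*(g + g/m) (q(g, m) = (g + g/m)*(-54 + m) = (-54 + m)*(g + g/m))
x = -2523/904 (x = 2523*(-1/904) = -2523/904 ≈ -2.7909)
(q(A(7), 30) + x) + 3325 = (2*(-54 + 30*(-53 + 30))/30 - 2523/904) + 3325 = (2*(1/30)*(-54 + 30*(-23)) - 2523/904) + 3325 = (2*(1/30)*(-54 - 690) - 2523/904) + 3325 = (2*(1/30)*(-744) - 2523/904) + 3325 = (-248/5 - 2523/904) + 3325 = -236807/4520 + 3325 = 14792193/4520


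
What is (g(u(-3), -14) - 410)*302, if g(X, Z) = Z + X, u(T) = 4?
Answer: -126840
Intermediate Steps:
g(X, Z) = X + Z
(g(u(-3), -14) - 410)*302 = ((4 - 14) - 410)*302 = (-10 - 410)*302 = -420*302 = -126840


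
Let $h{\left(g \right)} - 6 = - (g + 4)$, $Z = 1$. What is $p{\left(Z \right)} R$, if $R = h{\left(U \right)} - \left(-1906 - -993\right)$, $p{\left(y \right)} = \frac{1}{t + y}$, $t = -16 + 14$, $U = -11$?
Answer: $-926$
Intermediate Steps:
$t = -2$
$p{\left(y \right)} = \frac{1}{-2 + y}$
$h{\left(g \right)} = 2 - g$ ($h{\left(g \right)} = 6 - \left(g + 4\right) = 6 - \left(4 + g\right) = 2 - g$)
$R = 926$ ($R = \left(2 - -11\right) - \left(-1906 - -993\right) = \left(2 + 11\right) - \left(-1906 + 993\right) = 13 - -913 = 13 + 913 = 926$)
$p{\left(Z \right)} R = \frac{1}{-2 + 1} \cdot 926 = \frac{1}{-1} \cdot 926 = \left(-1\right) 926 = -926$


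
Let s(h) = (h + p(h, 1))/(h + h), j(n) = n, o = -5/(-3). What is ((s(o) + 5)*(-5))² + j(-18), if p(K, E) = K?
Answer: 882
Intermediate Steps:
o = 5/3 (o = -5*(-⅓) = 5/3 ≈ 1.6667)
s(h) = 1 (s(h) = (h + h)/(h + h) = (2*h)/((2*h)) = (2*h)*(1/(2*h)) = 1)
((s(o) + 5)*(-5))² + j(-18) = ((1 + 5)*(-5))² - 18 = (6*(-5))² - 18 = (-30)² - 18 = 900 - 18 = 882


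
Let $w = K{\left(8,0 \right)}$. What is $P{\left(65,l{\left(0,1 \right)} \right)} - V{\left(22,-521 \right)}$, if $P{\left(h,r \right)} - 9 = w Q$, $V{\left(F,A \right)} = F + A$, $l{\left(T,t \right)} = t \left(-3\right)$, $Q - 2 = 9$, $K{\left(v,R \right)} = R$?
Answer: $508$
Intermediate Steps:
$w = 0$
$Q = 11$ ($Q = 2 + 9 = 11$)
$l{\left(T,t \right)} = - 3 t$
$V{\left(F,A \right)} = A + F$
$P{\left(h,r \right)} = 9$ ($P{\left(h,r \right)} = 9 + 0 \cdot 11 = 9 + 0 = 9$)
$P{\left(65,l{\left(0,1 \right)} \right)} - V{\left(22,-521 \right)} = 9 - \left(-521 + 22\right) = 9 - -499 = 9 + 499 = 508$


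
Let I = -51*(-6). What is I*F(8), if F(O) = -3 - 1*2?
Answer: -1530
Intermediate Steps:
F(O) = -5 (F(O) = -3 - 2 = -5)
I = 306
I*F(8) = 306*(-5) = -1530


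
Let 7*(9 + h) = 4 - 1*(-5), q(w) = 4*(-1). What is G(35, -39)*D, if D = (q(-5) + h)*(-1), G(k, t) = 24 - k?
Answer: -902/7 ≈ -128.86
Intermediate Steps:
q(w) = -4
h = -54/7 (h = -9 + (4 - 1*(-5))/7 = -9 + (4 + 5)/7 = -9 + (1/7)*9 = -9 + 9/7 = -54/7 ≈ -7.7143)
D = 82/7 (D = (-4 - 54/7)*(-1) = -82/7*(-1) = 82/7 ≈ 11.714)
G(35, -39)*D = (24 - 1*35)*(82/7) = (24 - 35)*(82/7) = -11*82/7 = -902/7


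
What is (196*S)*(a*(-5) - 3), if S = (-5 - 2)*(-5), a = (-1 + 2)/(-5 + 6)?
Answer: -54880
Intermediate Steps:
a = 1 (a = 1/1 = 1*1 = 1)
S = 35 (S = -7*(-5) = 35)
(196*S)*(a*(-5) - 3) = (196*35)*(1*(-5) - 3) = 6860*(-5 - 3) = 6860*(-8) = -54880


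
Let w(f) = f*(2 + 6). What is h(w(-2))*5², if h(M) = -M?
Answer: 400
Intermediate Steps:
w(f) = 8*f (w(f) = f*8 = 8*f)
h(w(-2))*5² = -8*(-2)*5² = -1*(-16)*25 = 16*25 = 400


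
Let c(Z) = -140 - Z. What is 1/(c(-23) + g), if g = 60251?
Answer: 1/60134 ≈ 1.6630e-5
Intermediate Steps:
1/(c(-23) + g) = 1/((-140 - 1*(-23)) + 60251) = 1/((-140 + 23) + 60251) = 1/(-117 + 60251) = 1/60134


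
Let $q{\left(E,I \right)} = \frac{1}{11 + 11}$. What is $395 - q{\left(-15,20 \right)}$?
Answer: $\frac{8689}{22} \approx 394.95$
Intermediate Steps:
$q{\left(E,I \right)} = \frac{1}{22}$
$395 - q{\left(-15,20 \right)} = 395 - \frac{1}{22} = \frac{8689}{22}$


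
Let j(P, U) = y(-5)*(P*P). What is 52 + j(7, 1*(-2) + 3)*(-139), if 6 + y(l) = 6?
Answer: 52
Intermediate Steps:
y(l) = 0 (y(l) = -6 + 6 = 0)
j(P, U) = 0 (j(P, U) = 0*(P*P) = 0*P**2 = 0)
52 + j(7, 1*(-2) + 3)*(-139) = 52 + 0*(-139) = 52 + 0 = 52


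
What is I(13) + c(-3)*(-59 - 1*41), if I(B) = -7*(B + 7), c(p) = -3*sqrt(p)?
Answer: -140 + 300*I*sqrt(3) ≈ -140.0 + 519.62*I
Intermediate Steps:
I(B) = -49 - 7*B (I(B) = -7*(7 + B) = -49 - 7*B)
I(13) + c(-3)*(-59 - 1*41) = (-49 - 7*13) + (-3*I*sqrt(3))*(-59 - 1*41) = (-49 - 91) + (-3*I*sqrt(3))*(-59 - 41) = -140 - 3*I*sqrt(3)*(-100) = -140 + 300*I*sqrt(3)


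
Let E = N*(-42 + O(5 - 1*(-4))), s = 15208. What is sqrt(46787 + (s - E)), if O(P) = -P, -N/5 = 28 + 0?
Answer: 3*sqrt(6095) ≈ 234.21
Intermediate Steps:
N = -140 (N = -5*(28 + 0) = -5*28 = -140)
E = 7140 (E = -140*(-42 - (5 - 1*(-4))) = -140*(-42 - (5 + 4)) = -140*(-42 - 1*9) = -140*(-42 - 9) = -140*(-51) = 7140)
sqrt(46787 + (s - E)) = sqrt(46787 + (15208 - 1*7140)) = sqrt(46787 + (15208 - 7140)) = sqrt(46787 + 8068) = sqrt(54855) = 3*sqrt(6095)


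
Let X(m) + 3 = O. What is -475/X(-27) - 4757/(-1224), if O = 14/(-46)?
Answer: 180707/1224 ≈ 147.64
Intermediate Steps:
O = -7/23 (O = 14*(-1/46) = -7/23 ≈ -0.30435)
X(m) = -76/23 (X(m) = -3 - 7/23 = -76/23)
-475/X(-27) - 4757/(-1224) = -475/(-76/23) - 4757/(-1224) = -475*(-23/76) - 4757*(-1/1224) = 575/4 + 4757/1224 = 180707/1224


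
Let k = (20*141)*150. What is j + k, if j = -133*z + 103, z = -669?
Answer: 512080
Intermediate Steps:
k = 423000 (k = 2820*150 = 423000)
j = 89080 (j = -133*(-669) + 103 = 88977 + 103 = 89080)
j + k = 89080 + 423000 = 512080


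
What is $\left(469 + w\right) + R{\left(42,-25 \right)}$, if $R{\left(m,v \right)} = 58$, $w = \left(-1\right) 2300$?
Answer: $-1773$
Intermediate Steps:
$w = -2300$
$\left(469 + w\right) + R{\left(42,-25 \right)} = \left(469 - 2300\right) + 58 = -1831 + 58 = -1773$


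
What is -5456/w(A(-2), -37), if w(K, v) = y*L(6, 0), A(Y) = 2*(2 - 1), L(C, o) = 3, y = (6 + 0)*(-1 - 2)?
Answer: 2728/27 ≈ 101.04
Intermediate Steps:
y = -18 (y = 6*(-3) = -18)
A(Y) = 2 (A(Y) = 2*1 = 2)
w(K, v) = -54 (w(K, v) = -18*3 = -54)
-5456/w(A(-2), -37) = -5456/(-54) = -5456*(-1)/54 = -4*(-682/27) = 2728/27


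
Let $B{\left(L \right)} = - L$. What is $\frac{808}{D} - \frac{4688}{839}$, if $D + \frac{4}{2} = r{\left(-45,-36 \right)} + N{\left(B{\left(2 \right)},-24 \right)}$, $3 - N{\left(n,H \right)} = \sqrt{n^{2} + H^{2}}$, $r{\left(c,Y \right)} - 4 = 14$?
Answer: $- \frac{13907000}{183741} - \frac{1616 \sqrt{145}}{219} \approx -164.54$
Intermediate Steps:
$r{\left(c,Y \right)} = 18$ ($r{\left(c,Y \right)} = 4 + 14 = 18$)
$N{\left(n,H \right)} = 3 - \sqrt{H^{2} + n^{2}}$ ($N{\left(n,H \right)} = 3 - \sqrt{n^{2} + H^{2}} = 3 - \sqrt{H^{2} + n^{2}}$)
$D = 19 - 2 \sqrt{145}$ ($D = -2 + \left(18 + \left(3 - \sqrt{\left(-24\right)^{2} + \left(\left(-1\right) 2\right)^{2}}\right)\right) = -2 + \left(18 + \left(3 - \sqrt{576 + \left(-2\right)^{2}}\right)\right) = -2 + \left(18 + \left(3 - \sqrt{576 + 4}\right)\right) = -2 + \left(18 + \left(3 - \sqrt{580}\right)\right) = -2 + \left(18 + \left(3 - 2 \sqrt{145}\right)\right) = -2 + \left(21 - 2 \sqrt{145}\right) = 19 - 2 \sqrt{145} \approx -5.0832$)
$\frac{808}{D} - \frac{4688}{839} = \frac{808}{19 - 2 \sqrt{145}} - \frac{4688}{839} = - \frac{4688}{839} + \frac{808}{19 - 2 \sqrt{145}}$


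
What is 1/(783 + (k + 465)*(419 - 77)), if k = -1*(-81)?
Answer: 1/187515 ≈ 5.3329e-6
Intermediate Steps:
k = 81
1/(783 + (k + 465)*(419 - 77)) = 1/(783 + (81 + 465)*(419 - 77)) = 1/(783 + 546*342) = 1/(783 + 186732) = 1/187515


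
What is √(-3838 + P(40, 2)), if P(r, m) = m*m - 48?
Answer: I*√3882 ≈ 62.306*I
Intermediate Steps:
P(r, m) = -48 + m² (P(r, m) = m² - 48 = -48 + m²)
√(-3838 + P(40, 2)) = √(-3838 + (-48 + 2²)) = √(-3838 + (-48 + 4)) = √(-3838 - 44) = √(-3882) = I*√3882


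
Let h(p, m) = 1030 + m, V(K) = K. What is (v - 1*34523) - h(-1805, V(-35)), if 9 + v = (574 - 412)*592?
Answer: 60377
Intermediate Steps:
v = 95895 (v = -9 + (574 - 412)*592 = -9 + 162*592 = -9 + 95904 = 95895)
(v - 1*34523) - h(-1805, V(-35)) = (95895 - 1*34523) - (1030 - 35) = (95895 - 34523) - 1*995 = 61372 - 995 = 60377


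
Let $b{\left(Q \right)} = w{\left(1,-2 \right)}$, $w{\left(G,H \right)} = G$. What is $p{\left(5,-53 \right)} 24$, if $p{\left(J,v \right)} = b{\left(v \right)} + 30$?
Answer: $744$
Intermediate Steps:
$b{\left(Q \right)} = 1$
$p{\left(J,v \right)} = 31$ ($p{\left(J,v \right)} = 1 + 30 = 31$)
$p{\left(5,-53 \right)} 24 = 31 \cdot 24 = 744$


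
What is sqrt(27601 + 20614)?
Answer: sqrt(48215) ≈ 219.58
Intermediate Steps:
sqrt(27601 + 20614) = sqrt(48215)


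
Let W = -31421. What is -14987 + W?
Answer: -46408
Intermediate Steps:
-14987 + W = -14987 - 31421 = -46408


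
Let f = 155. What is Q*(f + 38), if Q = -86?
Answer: -16598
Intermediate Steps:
Q*(f + 38) = -86*(155 + 38) = -86*193 = -16598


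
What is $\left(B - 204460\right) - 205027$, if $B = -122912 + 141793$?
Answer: $-390606$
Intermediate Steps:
$B = 18881$
$\left(B - 204460\right) - 205027 = \left(18881 - 204460\right) - 205027 = -185579 - 205027 = -390606$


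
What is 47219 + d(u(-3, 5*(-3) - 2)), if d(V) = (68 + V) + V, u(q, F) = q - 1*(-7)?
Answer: 47295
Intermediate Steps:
u(q, F) = 7 + q (u(q, F) = q + 7 = 7 + q)
d(V) = 68 + 2*V
47219 + d(u(-3, 5*(-3) - 2)) = 47219 + (68 + 2*(7 - 3)) = 47219 + (68 + 2*4) = 47219 + (68 + 8) = 47219 + 76 = 47295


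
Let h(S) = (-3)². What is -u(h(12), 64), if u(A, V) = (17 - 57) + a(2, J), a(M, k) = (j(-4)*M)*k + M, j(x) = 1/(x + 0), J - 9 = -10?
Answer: 75/2 ≈ 37.500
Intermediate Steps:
J = -1 (J = 9 - 10 = -1)
h(S) = 9
j(x) = 1/x
a(M, k) = M - M*k/4 (a(M, k) = (M/(-4))*k + M = (-M/4)*k + M = -M*k/4 + M = M - M*k/4)
u(A, V) = -75/2 (u(A, V) = (17 - 57) + (¼)*2*(4 - 1*(-1)) = -40 + (¼)*2*(4 + 1) = -40 + (¼)*2*5 = -40 + 5/2 = -75/2)
-u(h(12), 64) = -1*(-75/2) = 75/2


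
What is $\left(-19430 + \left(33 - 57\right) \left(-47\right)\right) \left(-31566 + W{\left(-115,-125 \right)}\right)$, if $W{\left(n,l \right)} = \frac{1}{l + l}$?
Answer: $\frac{72215125651}{125} \approx 5.7772 \cdot 10^{8}$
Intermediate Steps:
$W{\left(n,l \right)} = \frac{1}{2 l}$
$\left(-19430 + \left(33 - 57\right) \left(-47\right)\right) \left(-31566 + W{\left(-115,-125 \right)}\right) = \left(-19430 + \left(33 - 57\right) \left(-47\right)\right) \left(-31566 + \frac{1}{2 \left(-125\right)}\right) = \left(-19430 - -1128\right) \left(-31566 + \frac{1}{2} \left(- \frac{1}{125}\right)\right) = \left(-19430 + 1128\right) \left(-31566 - \frac{1}{250}\right) = \left(-18302\right) \left(- \frac{7891501}{250}\right) = \frac{72215125651}{125}$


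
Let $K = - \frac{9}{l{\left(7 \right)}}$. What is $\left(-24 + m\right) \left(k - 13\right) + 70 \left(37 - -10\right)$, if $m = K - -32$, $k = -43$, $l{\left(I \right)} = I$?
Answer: $2914$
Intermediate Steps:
$K = - \frac{9}{7} \approx -1.2857$
$m = \frac{215}{7}$ ($m = - \frac{9}{7} - -32 = - \frac{9}{7} + 32 = \frac{215}{7} \approx 30.714$)
$\left(-24 + m\right) \left(k - 13\right) + 70 \left(37 - -10\right) = \left(-24 + \frac{215}{7}\right) \left(-43 - 13\right) + 70 \left(37 - -10\right) = \frac{47}{7} \left(-56\right) + 70 \left(37 + 10\right) = -376 + 70 \cdot 47 = -376 + 3290 = 2914$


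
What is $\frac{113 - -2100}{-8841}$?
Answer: $- \frac{2213}{8841} \approx -0.25031$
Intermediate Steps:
$\frac{113 - -2100}{-8841} = \left(113 + 2100\right) \left(- \frac{1}{8841}\right) = 2213 \left(- \frac{1}{8841}\right) = - \frac{2213}{8841}$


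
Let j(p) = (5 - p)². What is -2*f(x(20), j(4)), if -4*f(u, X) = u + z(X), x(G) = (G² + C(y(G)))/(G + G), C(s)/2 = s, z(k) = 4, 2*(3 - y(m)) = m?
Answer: 273/40 ≈ 6.8250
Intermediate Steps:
y(m) = 3 - m/2
C(s) = 2*s
x(G) = (6 + G² - G)/(2*G) (x(G) = (G² + 2*(3 - G/2))/(G + G) = (G² + (6 - G))/((2*G)) = (6 + G² - G)*(1/(2*G)) = (6 + G² - G)/(2*G))
f(u, X) = -1 - u/4 (f(u, X) = -(u + 4)/4 = -(4 + u)/4 = -1 - u/4)
-2*f(x(20), j(4)) = -2*(-1 - (6 + 20² - 1*20)/(8*20)) = -2*(-1 - (6 + 400 - 20)/(8*20)) = -2*(-1 - 386/(8*20)) = -2*(-1 - ¼*193/20) = -2*(-1 - 193/80) = -2*(-273/80) = 273/40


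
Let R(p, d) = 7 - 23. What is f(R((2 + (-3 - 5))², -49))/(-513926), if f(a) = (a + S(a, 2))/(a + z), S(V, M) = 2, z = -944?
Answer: -1/35240640 ≈ -2.8376e-8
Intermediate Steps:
R(p, d) = -16
f(a) = (2 + a)/(-944 + a) (f(a) = (a + 2)/(a - 944) = (2 + a)/(-944 + a))
f(R((2 + (-3 - 5))², -49))/(-513926) = ((2 - 16)/(-944 - 16))/(-513926) = (-14/(-960))*(-1/513926) = -1/960*(-14)*(-1/513926) = (7/480)*(-1/513926) = -1/35240640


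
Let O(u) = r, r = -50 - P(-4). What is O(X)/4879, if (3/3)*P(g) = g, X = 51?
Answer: -46/4879 ≈ -0.0094282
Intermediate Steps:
P(g) = g
r = -46 (r = -50 - 1*(-4) = -50 + 4 = -46)
O(u) = -46
O(X)/4879 = -46/4879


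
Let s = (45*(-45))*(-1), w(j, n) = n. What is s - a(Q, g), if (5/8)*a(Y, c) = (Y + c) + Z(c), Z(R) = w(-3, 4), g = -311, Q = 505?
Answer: 8541/5 ≈ 1708.2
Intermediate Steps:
Z(R) = 4
a(Y, c) = 32/5 + 8*Y/5 + 8*c/5 (a(Y, c) = 8*((Y + c) + 4)/5 = 8*(4 + Y + c)/5 = 32/5 + 8*Y/5 + 8*c/5)
s = 2025 (s = -2025*(-1) = 2025)
s - a(Q, g) = 2025 - (32/5 + (8/5)*505 + (8/5)*(-311)) = 2025 - (32/5 + 808 - 2488/5) = 2025 - 1*1584/5 = 2025 - 1584/5 = 8541/5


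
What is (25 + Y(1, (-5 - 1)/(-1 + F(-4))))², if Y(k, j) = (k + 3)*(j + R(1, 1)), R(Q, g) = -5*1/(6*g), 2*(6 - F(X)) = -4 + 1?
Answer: 491401/1521 ≈ 323.08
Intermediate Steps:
F(X) = 15/2 (F(X) = 6 - (-4 + 1)/2 = 6 - ½*(-3) = 6 + 3/2 = 15/2)
R(Q, g) = -5/(6*g)
Y(k, j) = (3 + k)*(-⅚ + j) (Y(k, j) = (k + 3)*(j - ⅚/1) = (3 + k)*(j - ⅚*1) = (3 + k)*(j - ⅚) = (3 + k)*(-⅚ + j))
(25 + Y(1, (-5 - 1)/(-1 + F(-4))))² = (25 + (-5/2 + 3*((-5 - 1)/(-1 + 15/2)) - ⅚*1 + ((-5 - 1)/(-1 + 15/2))*1))² = (25 + (-5/2 + 3*(-6/13/2) - ⅚ - 6/13/2*1))² = (25 + (-5/2 + 3*(-6*2/13) - ⅚ - 6*2/13*1))² = (25 + (-5/2 + 3*(-12/13) - ⅚ - 12/13*1))² = (25 + (-5/2 - 36/13 - ⅚ - 12/13))² = (25 - 274/39)² = (701/39)² = 491401/1521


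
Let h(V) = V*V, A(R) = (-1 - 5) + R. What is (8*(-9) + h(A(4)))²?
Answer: 4624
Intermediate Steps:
A(R) = -6 + R
h(V) = V²
(8*(-9) + h(A(4)))² = (8*(-9) + (-6 + 4)²)² = (-72 + (-2)²)² = (-72 + 4)² = (-68)² = 4624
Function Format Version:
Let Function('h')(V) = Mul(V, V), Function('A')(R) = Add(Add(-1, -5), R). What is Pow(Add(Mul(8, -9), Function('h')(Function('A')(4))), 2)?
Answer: 4624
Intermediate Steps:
Function('A')(R) = Add(-6, R)
Function('h')(V) = Pow(V, 2)
Pow(Add(Mul(8, -9), Function('h')(Function('A')(4))), 2) = Pow(Add(Mul(8, -9), Pow(Add(-6, 4), 2)), 2) = Pow(Add(-72, Pow(-2, 2)), 2) = Pow(Add(-72, 4), 2) = Pow(-68, 2) = 4624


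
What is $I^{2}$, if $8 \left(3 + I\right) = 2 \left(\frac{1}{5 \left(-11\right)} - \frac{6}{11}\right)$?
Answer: $\frac{477481}{48400} \approx 9.8653$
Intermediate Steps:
$I = - \frac{691}{220}$ ($I = -3 + \frac{2 \left(\frac{1}{5 \left(-11\right)} - \frac{6}{11}\right)}{8} = -3 + \frac{2 \left(\frac{1}{5} \left(- \frac{1}{11}\right) - \frac{6}{11}\right)}{8} = -3 + \frac{2 \left(- \frac{1}{55} - \frac{6}{11}\right)}{8} = -3 + \frac{2 \left(- \frac{31}{55}\right)}{8} = -3 + \frac{1}{8} \left(- \frac{62}{55}\right) = -3 - \frac{31}{220} = - \frac{691}{220} \approx -3.1409$)
$I^{2} = \left(- \frac{691}{220}\right)^{2} = \frac{477481}{48400}$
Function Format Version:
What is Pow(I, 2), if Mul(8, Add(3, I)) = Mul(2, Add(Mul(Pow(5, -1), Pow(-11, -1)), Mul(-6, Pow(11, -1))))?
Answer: Rational(477481, 48400) ≈ 9.8653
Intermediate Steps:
I = Rational(-691, 220) (I = Add(-3, Mul(Rational(1, 8), Mul(2, Add(Mul(Pow(5, -1), Pow(-11, -1)), Mul(-6, Pow(11, -1)))))) = Add(-3, Mul(Rational(1, 8), Mul(2, Add(Mul(Rational(1, 5), Rational(-1, 11)), Mul(-6, Rational(1, 11)))))) = Add(-3, Mul(Rational(1, 8), Mul(2, Add(Rational(-1, 55), Rational(-6, 11))))) = Add(-3, Mul(Rational(1, 8), Mul(2, Rational(-31, 55)))) = Add(-3, Mul(Rational(1, 8), Rational(-62, 55))) = Add(-3, Rational(-31, 220)) = Rational(-691, 220) ≈ -3.1409)
Pow(I, 2) = Pow(Rational(-691, 220), 2) = Rational(477481, 48400)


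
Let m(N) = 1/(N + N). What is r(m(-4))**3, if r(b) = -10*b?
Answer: 125/64 ≈ 1.9531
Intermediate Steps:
m(N) = 1/(2*N)
r(m(-4))**3 = (-5/(-4))**3 = (-5*(-1)/4)**3 = (-10*(-1/8))**3 = (5/4)**3 = 125/64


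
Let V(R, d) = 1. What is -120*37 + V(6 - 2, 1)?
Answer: -4439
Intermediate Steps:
-120*37 + V(6 - 2, 1) = -120*37 + 1 = -4440 + 1 = -4439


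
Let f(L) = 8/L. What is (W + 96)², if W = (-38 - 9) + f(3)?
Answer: 24025/9 ≈ 2669.4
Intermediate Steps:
W = -133/3 (W = (-38 - 9) + 8/3 = -47 + 8*(⅓) = -47 + 8/3 = -133/3 ≈ -44.333)
(W + 96)² = (-133/3 + 96)² = (155/3)² = 24025/9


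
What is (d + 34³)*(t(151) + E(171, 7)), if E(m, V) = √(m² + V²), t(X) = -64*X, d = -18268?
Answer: -203291904 + 21036*√29290 ≈ -1.9969e+8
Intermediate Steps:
E(m, V) = √(V² + m²)
(d + 34³)*(t(151) + E(171, 7)) = (-18268 + 34³)*(-64*151 + √(7² + 171²)) = (-18268 + 39304)*(-9664 + √(49 + 29241)) = 21036*(-9664 + √29290) = -203291904 + 21036*√29290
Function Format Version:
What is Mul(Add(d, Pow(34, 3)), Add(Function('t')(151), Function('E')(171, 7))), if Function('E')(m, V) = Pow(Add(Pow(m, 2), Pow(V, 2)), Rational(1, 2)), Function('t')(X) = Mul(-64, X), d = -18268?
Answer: Add(-203291904, Mul(21036, Pow(29290, Rational(1, 2)))) ≈ -1.9969e+8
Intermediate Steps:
Function('E')(m, V) = Pow(Add(Pow(V, 2), Pow(m, 2)), Rational(1, 2))
Mul(Add(d, Pow(34, 3)), Add(Function('t')(151), Function('E')(171, 7))) = Mul(Add(-18268, Pow(34, 3)), Add(Mul(-64, 151), Pow(Add(Pow(7, 2), Pow(171, 2)), Rational(1, 2)))) = Mul(Add(-18268, 39304), Add(-9664, Pow(Add(49, 29241), Rational(1, 2)))) = Mul(21036, Add(-9664, Pow(29290, Rational(1, 2)))) = Add(-203291904, Mul(21036, Pow(29290, Rational(1, 2))))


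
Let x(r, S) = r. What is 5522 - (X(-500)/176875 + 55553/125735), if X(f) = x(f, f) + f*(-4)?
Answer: 196473330347/35583005 ≈ 5521.5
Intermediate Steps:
X(f) = -3*f (X(f) = f + f*(-4) = f - 4*f = -3*f)
5522 - (X(-500)/176875 + 55553/125735) = 5522 - (-3*(-500)/176875 + 55553/125735) = 5522 - (1500*(1/176875) + 55553*(1/125735)) = 5522 - (12/1415 + 55553/125735) = 5522 - 1*16023263/35583005 = 5522 - 16023263/35583005 = 196473330347/35583005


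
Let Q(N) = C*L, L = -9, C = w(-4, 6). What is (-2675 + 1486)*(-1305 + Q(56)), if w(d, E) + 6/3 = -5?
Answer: 1476738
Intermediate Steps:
w(d, E) = -7 (w(d, E) = -2 - 5 = -7)
C = -7
Q(N) = 63 (Q(N) = -7*(-9) = 63)
(-2675 + 1486)*(-1305 + Q(56)) = (-2675 + 1486)*(-1305 + 63) = -1189*(-1242) = 1476738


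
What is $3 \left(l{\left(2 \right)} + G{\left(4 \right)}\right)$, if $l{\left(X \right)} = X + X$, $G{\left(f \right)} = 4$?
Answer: $24$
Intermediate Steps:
$l{\left(X \right)} = 2 X$
$3 \left(l{\left(2 \right)} + G{\left(4 \right)}\right) = 3 \left(2 \cdot 2 + 4\right) = 3 \left(4 + 4\right) = 3 \cdot 8 = 24$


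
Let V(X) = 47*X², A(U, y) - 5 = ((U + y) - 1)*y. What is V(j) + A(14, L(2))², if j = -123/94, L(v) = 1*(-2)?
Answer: 69461/188 ≈ 369.47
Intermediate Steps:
L(v) = -2
A(U, y) = 5 + y*(-1 + U + y) (A(U, y) = 5 + ((U + y) - 1)*y = 5 + (-1 + U + y)*y = 5 + y*(-1 + U + y))
j = -123/94 (j = -123*1/94 = -123/94 ≈ -1.3085)
V(j) + A(14, L(2))² = 47*(-123/94)² + (5 + (-2)² - 1*(-2) + 14*(-2))² = 47*(15129/8836) + (5 + 4 + 2 - 28)² = 15129/188 + (-17)² = 15129/188 + 289 = 69461/188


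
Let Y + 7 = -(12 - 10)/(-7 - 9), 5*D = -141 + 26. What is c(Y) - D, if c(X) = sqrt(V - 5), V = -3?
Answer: 23 + 2*I*sqrt(2) ≈ 23.0 + 2.8284*I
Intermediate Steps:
D = -23 (D = (-141 + 26)/5 = (1/5)*(-115) = -23)
Y = -55/8 (Y = -7 - (12 - 10)/(-7 - 9) = -7 - 2/(-16) = -7 - 2*(-1)/16 = -7 - 1*(-1/8) = -7 + 1/8 = -55/8 ≈ -6.8750)
c(X) = 2*I*sqrt(2) (c(X) = sqrt(-3 - 5) = sqrt(-8) = 2*I*sqrt(2))
c(Y) - D = 2*I*sqrt(2) - 1*(-23) = 2*I*sqrt(2) + 23 = 23 + 2*I*sqrt(2)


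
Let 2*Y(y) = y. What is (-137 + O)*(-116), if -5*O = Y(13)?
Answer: 80214/5 ≈ 16043.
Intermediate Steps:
Y(y) = y/2
O = -13/10 ≈ -1.3000
(-137 + O)*(-116) = (-137 - 13/10)*(-116) = -1383/10*(-116) = 80214/5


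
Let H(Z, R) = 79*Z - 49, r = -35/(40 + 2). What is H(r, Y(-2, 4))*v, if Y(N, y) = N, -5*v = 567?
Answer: 130221/10 ≈ 13022.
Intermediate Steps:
v = -567/5 (v = -⅕*567 = -567/5 ≈ -113.40)
r = -⅚ (r = -35/42 = -35*1/42 = -⅚ ≈ -0.83333)
H(Z, R) = -49 + 79*Z
H(r, Y(-2, 4))*v = (-49 + 79*(-⅚))*(-567/5) = (-49 - 395/6)*(-567/5) = -689/6*(-567/5) = 130221/10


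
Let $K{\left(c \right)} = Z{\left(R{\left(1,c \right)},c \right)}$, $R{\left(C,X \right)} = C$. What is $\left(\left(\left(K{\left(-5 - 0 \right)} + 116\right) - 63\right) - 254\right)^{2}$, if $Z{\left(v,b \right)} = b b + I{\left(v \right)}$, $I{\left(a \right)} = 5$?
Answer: $29241$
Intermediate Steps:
$Z{\left(v,b \right)} = 5 + b^{2}$ ($Z{\left(v,b \right)} = b b + 5 = b^{2} + 5 = 5 + b^{2}$)
$K{\left(c \right)} = 5 + c^{2}$
$\left(\left(\left(K{\left(-5 - 0 \right)} + 116\right) - 63\right) - 254\right)^{2} = \left(\left(\left(\left(5 + \left(-5 - 0\right)^{2}\right) + 116\right) - 63\right) - 254\right)^{2} = \left(\left(\left(\left(5 + \left(-5 + 0\right)^{2}\right) + 116\right) - 63\right) - 254\right)^{2} = \left(\left(\left(\left(5 + \left(-5\right)^{2}\right) + 116\right) - 63\right) - 254\right)^{2} = \left(\left(\left(\left(5 + 25\right) + 116\right) - 63\right) - 254\right)^{2} = \left(\left(\left(30 + 116\right) - 63\right) - 254\right)^{2} = \left(\left(146 - 63\right) - 254\right)^{2} = \left(83 - 254\right)^{2} = \left(-171\right)^{2} = 29241$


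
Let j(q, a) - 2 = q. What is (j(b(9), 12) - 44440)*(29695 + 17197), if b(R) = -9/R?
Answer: -2083833588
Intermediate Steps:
j(q, a) = 2 + q
(j(b(9), 12) - 44440)*(29695 + 17197) = ((2 - 9/9) - 44440)*(29695 + 17197) = ((2 - 9*1/9) - 44440)*46892 = ((2 - 1) - 44440)*46892 = (1 - 44440)*46892 = -44439*46892 = -2083833588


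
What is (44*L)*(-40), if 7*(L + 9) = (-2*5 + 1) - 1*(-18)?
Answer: 95040/7 ≈ 13577.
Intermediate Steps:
L = -54/7 (L = -9 + ((-2*5 + 1) - 1*(-18))/7 = -9 + ((-10 + 1) + 18)/7 = -9 + (-9 + 18)/7 = -9 + (⅐)*9 = -9 + 9/7 = -54/7 ≈ -7.7143)
(44*L)*(-40) = (44*(-54/7))*(-40) = -2376/7*(-40) = 95040/7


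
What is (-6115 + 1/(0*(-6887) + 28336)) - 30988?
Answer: -1051350607/28336 ≈ -37103.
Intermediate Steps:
(-6115 + 1/(0*(-6887) + 28336)) - 30988 = (-6115 + 1/(0 + 28336)) - 30988 = (-6115 + 1/28336) - 30988 = -173274639/28336 - 30988 = -1051350607/28336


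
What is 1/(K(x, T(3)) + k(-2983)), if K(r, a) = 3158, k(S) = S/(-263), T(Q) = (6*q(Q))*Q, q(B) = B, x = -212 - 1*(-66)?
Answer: 263/833537 ≈ 0.00031552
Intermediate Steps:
x = -146 (x = -212 + 66 = -146)
T(Q) = 6*Q² (T(Q) = (6*Q)*Q = 6*Q²)
k(S) = -S/263 (k(S) = S*(-1/263) = -S/263)
1/(K(x, T(3)) + k(-2983)) = 1/(3158 - 1/263*(-2983)) = 1/(3158 + 2983/263) = 1/(833537/263) = 263/833537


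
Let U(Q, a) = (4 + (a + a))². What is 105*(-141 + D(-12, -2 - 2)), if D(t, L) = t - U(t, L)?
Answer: -17745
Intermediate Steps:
U(Q, a) = (4 + 2*a)²
D(t, L) = t - 4*(2 + L)²
105*(-141 + D(-12, -2 - 2)) = 105*(-141 + (-12 - 4*(2 + (-2 - 2))²)) = 105*(-141 + (-12 - 4*(2 - 4)²)) = 105*(-141 + (-12 - 4*(-2)²)) = 105*(-141 + (-12 - 4*4)) = 105*(-141 + (-12 - 16)) = 105*(-141 - 28) = 105*(-169) = -17745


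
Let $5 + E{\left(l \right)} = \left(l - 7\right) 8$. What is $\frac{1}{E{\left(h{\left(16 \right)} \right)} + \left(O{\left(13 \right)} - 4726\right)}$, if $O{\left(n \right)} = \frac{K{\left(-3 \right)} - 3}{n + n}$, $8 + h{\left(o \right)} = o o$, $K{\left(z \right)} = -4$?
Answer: $- \frac{26}{72885} \approx -0.00035673$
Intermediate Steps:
$h{\left(o \right)} = -8 + o^{2}$ ($h{\left(o \right)} = -8 + o o = -8 + o^{2}$)
$E{\left(l \right)} = -61 + 8 l$ ($E{\left(l \right)} = -5 + \left(l - 7\right) 8 = -5 + \left(-7 + l\right) 8 = -5 + \left(-56 + 8 l\right) = -61 + 8 l$)
$O{\left(n \right)} = - \frac{7}{2 n}$ ($O{\left(n \right)} = \frac{-4 - 3}{n + n} = - \frac{7}{2 n}$)
$\frac{1}{E{\left(h{\left(16 \right)} \right)} + \left(O{\left(13 \right)} - 4726\right)} = \frac{1}{\left(-61 + 8 \left(-8 + 16^{2}\right)\right) - \left(4726 + \frac{7}{2 \cdot 13}\right)} = \frac{1}{\left(-61 + 8 \left(-8 + 256\right)\right) - \frac{122883}{26}} = \frac{1}{\left(-61 + 8 \cdot 248\right) - \frac{122883}{26}} = \frac{1}{\left(-61 + 1984\right) - \frac{122883}{26}} = \frac{1}{1923 - \frac{122883}{26}} = \frac{1}{- \frac{72885}{26}} = - \frac{26}{72885}$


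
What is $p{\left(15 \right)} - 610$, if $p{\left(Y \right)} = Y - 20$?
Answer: $-615$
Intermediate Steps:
$p{\left(Y \right)} = -20 + Y$
$p{\left(15 \right)} - 610 = \left(-20 + 15\right) - 610 = -5 - 610 = -615$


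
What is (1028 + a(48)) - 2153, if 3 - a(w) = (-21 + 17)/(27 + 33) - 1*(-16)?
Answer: -17069/15 ≈ -1137.9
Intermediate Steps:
a(w) = -194/15 (a(w) = 3 - ((-21 + 17)/(27 + 33) - 1*(-16)) = 3 - (-4/60 + 16) = 3 - (-4*1/60 + 16) = 3 - (-1/15 + 16) = 3 - 1*239/15 = 3 - 239/15 = -194/15)
(1028 + a(48)) - 2153 = (1028 - 194/15) - 2153 = 15226/15 - 2153 = -17069/15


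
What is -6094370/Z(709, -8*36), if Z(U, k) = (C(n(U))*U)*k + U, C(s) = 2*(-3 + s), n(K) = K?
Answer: 1218874/57663679 ≈ 0.021138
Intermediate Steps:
C(s) = -6 + 2*s
Z(U, k) = U + U*k*(-6 + 2*U) (Z(U, k) = ((-6 + 2*U)*U)*k + U = (U*(-6 + 2*U))*k + U = U*k*(-6 + 2*U) + U = U + U*k*(-6 + 2*U))
-6094370/Z(709, -8*36) = -6094370*1/(709*(1 + 2*(-8*36)*(-3 + 709))) = -6094370*1/(709*(1 + 2*(-288)*706)) = -6094370*1/(709*(1 - 406656)) = -6094370/(709*(-406655)) = -6094370/(-288318395) = -6094370*(-1/288318395) = 1218874/57663679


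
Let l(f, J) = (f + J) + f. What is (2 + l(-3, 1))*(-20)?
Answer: 60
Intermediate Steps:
l(f, J) = J + 2*f (l(f, J) = (J + f) + f = J + 2*f)
(2 + l(-3, 1))*(-20) = (2 + (1 + 2*(-3)))*(-20) = (2 + (1 - 6))*(-20) = (2 - 5)*(-20) = -3*(-20) = 60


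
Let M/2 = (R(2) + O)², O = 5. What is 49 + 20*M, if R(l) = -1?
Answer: 689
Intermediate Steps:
M = 32 (M = 2*(-1 + 5)² = 2*4² = 2*16 = 32)
49 + 20*M = 49 + 20*32 = 49 + 640 = 689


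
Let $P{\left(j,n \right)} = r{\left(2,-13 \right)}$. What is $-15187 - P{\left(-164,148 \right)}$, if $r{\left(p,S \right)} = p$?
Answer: $-15189$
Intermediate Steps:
$P{\left(j,n \right)} = 2$
$-15187 - P{\left(-164,148 \right)} = -15187 - 2 = -15189$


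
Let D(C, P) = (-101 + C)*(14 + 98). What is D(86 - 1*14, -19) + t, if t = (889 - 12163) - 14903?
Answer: -29425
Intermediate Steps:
D(C, P) = -11312 + 112*C (D(C, P) = (-101 + C)*112 = -11312 + 112*C)
t = -26177 (t = -11274 - 14903 = -26177)
D(86 - 1*14, -19) + t = (-11312 + 112*(86 - 1*14)) - 26177 = (-11312 + 112*(86 - 14)) - 26177 = (-11312 + 112*72) - 26177 = (-11312 + 8064) - 26177 = -3248 - 26177 = -29425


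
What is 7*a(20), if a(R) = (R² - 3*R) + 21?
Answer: 2527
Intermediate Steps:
a(R) = 21 + R² - 3*R
7*a(20) = 7*(21 + 20² - 3*20) = 7*(21 + 400 - 60) = 7*361 = 2527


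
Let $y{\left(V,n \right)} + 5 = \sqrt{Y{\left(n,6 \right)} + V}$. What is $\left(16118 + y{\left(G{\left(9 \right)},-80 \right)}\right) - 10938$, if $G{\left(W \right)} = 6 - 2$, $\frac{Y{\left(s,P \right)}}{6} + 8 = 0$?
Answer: $5175 + 2 i \sqrt{11} \approx 5175.0 + 6.6332 i$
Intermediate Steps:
$Y{\left(s,P \right)} = -48$ ($Y{\left(s,P \right)} = -48 + 6 \cdot 0 = -48 + 0 = -48$)
$G{\left(W \right)} = 4$
$y{\left(V,n \right)} = -5 + \sqrt{-48 + V}$
$\left(16118 + y{\left(G{\left(9 \right)},-80 \right)}\right) - 10938 = \left(16118 - \left(5 - \sqrt{-48 + 4}\right)\right) - 10938 = \left(16118 - \left(5 - \sqrt{-44}\right)\right) - 10938 = \left(16118 - \left(5 - 2 i \sqrt{11}\right)\right) - 10938 = \left(16113 + 2 i \sqrt{11}\right) - 10938 = 5175 + 2 i \sqrt{11}$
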